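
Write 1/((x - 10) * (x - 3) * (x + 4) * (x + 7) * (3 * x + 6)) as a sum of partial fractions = 1/(7650*(x + 7)) - 1/(1764*(x + 4)) + 1/(1800*(x + 2)) - 1/(7350*(x - 3)) + 1/(59976*(x - 10))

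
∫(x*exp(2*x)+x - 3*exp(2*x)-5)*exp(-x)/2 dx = (x - 4)*sinh(x) + C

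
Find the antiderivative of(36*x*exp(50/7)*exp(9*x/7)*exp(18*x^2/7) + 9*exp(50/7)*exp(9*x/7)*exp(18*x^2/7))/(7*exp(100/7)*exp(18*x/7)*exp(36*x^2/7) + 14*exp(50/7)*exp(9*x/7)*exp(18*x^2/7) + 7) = exp(18*x^2/7 + 9*x/7 + 50/7)/(exp(18*x^2/7 + 9*x/7 + 50/7) + 1) + C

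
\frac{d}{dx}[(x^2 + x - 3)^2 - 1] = 4*x^3 + 6*x^2 - 10*x - 6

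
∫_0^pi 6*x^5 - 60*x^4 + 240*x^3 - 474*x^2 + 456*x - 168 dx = -49 + (1 + (-2 + pi)^3)^2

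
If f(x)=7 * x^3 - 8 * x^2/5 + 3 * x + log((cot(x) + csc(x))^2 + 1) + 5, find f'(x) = (210*x^2*sin(x) + 105*x^2*sin(2*x) - 32*x*sin(x) - 16*x*sin(2*x) + 30*sin(x) + 15*sin(2*x) - 20*cos(x) - 5*cos(2*x) - 15)/(5*(2*sin(x) + sin(2*x)))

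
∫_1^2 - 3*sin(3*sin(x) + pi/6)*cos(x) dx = cos(pi/6 + 3*sin(2)) - cos(pi/6 + 3*sin(1))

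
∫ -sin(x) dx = cos(x) + C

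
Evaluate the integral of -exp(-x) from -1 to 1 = -E + exp(-1)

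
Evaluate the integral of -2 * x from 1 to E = 1 - exp(2)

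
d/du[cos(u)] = -sin(u)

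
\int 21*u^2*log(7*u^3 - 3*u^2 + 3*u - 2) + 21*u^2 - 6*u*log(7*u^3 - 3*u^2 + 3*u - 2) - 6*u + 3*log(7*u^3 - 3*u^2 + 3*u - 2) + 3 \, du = (7*u^3 - 3*u^2 + 3*u - 2)*log(7*u^3 - 3*u^2 + 3*u - 2) + acos(5 - 2*u) - asin(2*u - 5) + C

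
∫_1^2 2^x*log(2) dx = 2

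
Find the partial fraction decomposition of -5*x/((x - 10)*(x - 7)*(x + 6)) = 15/(104*(x + 6)) + 35/(39*(x - 7)) - 25/(24*(x - 10))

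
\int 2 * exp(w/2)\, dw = 4*exp(w/2) + C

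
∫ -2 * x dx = -x^2 + C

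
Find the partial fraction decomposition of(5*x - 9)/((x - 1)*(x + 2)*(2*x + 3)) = 66/(5*(2*x + 3)) - 19/(3*(x + 2)) - 4/(15*(x - 1))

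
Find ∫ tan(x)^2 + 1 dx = tan(x) + C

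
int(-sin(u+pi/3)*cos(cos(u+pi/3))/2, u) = sin(cos(u + pi/3))/2 + C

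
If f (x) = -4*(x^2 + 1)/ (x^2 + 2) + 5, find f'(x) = -8*x/(x^4 + 4*x^2 + 4)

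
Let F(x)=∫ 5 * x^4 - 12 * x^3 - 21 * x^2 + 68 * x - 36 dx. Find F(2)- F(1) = 3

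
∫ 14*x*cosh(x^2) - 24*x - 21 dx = -12*x^2 - 21*x + 7*sinh(x^2) + C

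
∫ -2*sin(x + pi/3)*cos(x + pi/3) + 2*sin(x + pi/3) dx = (cos(x + pi/3) - 1)^2 + C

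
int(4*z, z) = 2*z^2 + C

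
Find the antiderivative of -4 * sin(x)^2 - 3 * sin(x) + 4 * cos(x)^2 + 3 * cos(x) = 2*sin(2*x) + 3*sqrt(2)*sin(x + pi/4) + C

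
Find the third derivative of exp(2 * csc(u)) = 2*(1 + 6/sin(u) - 6/sin(u)^2 - 12/sin(u)^3 - 4*cos(u)^2/sin(u)^4)*exp(2/sin(u))*cos(u)/sin(u)^2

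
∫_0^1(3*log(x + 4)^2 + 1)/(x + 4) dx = -log(4)^3 - log(4) + log(5) + log(5)^3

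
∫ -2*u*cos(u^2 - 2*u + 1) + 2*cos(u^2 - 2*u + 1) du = -sin((u - 1)^2) + C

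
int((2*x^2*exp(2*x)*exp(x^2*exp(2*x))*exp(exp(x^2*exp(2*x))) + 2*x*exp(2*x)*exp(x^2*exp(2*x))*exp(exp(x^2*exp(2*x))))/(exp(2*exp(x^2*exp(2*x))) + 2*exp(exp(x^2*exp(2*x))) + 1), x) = exp(exp(x^2*exp(2*x)))/(exp(exp(x^2*exp(2*x))) + 1) + C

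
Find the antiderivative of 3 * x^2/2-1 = x^3/2 - x + C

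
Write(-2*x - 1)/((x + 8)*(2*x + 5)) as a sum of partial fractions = 8/(11*(2*x + 5)) - 15/(11*(x + 8))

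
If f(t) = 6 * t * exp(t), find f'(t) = 6*t*exp(t) + 6*exp(t)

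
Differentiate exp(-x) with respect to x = -exp(-x)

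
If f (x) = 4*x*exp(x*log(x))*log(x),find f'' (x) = (4*x^2*exp(x*log(x))*log(x)^3 + 8*x^2*exp(x*log(x))*log(x)^2 + 4*x^2*exp(x*log(x))*log(x) + 8*x*exp(x*log(x))*log(x)^2 + 20*x*exp(x*log(x))*log(x) + 8*x*exp(x*log(x)) + 4*exp(x*log(x)))/x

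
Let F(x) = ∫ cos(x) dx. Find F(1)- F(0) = sin(1)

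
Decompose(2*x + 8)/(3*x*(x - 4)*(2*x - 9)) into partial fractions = 68/(27*(2*x - 9)) - 4/(3*(x - 4)) + 2/(27*x)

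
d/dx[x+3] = 1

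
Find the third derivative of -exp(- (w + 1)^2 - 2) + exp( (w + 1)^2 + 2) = (8*w^3*exp(2*w^2 + 4*w + 6) + 8*w^3 + 24*w^2*exp(2*w^2 + 4*w + 6) + 24*w^2 + 36*w*exp(2*w^2 + 4*w + 6) + 12*w + 20*exp(2*w^2 + 4*w + 6) - 4)*exp(-w^2 - 2*w - 3)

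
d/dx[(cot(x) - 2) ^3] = -3*(1 + tan(x)^(-2))*(2*tan(x) - 1)^2/tan(x)^2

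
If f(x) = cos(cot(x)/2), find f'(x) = sin(1/(2*tan(x)))/(2*sin(x)^2)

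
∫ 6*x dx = 3*x^2 + C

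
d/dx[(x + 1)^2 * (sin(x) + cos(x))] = -x^2*sin(x) + x^2*cos(x) + 4*x*cos(x) + sin(x) + 3*cos(x)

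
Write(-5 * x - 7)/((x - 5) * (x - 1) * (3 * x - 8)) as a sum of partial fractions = 183/(35*(3*x - 8)) - 3/(5*(x - 1)) - 8/(7*(x - 5))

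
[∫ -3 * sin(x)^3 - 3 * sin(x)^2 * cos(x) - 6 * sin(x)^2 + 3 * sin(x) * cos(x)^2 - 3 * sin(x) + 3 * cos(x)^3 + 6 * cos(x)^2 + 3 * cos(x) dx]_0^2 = -8 + (cos(2) + sin(2) + 1)^3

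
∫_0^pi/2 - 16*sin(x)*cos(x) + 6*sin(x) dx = -2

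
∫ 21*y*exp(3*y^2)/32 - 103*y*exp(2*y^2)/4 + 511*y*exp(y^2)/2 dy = (7*exp(2*y^2) - 412*exp(y^2) + 8176)*exp(y^2)/64 + C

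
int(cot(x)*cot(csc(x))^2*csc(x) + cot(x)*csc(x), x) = cot(csc(x)) + C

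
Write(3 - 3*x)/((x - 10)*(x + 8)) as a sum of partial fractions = -3/(2*(x + 8)) - 3/(2*(x - 10))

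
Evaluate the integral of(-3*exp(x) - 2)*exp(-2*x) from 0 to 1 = -4 + exp(-2) + 3*exp(-1)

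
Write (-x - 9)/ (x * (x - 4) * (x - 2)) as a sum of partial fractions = 11/(4*(x - 2)) - 13/(8*(x - 4)) - 9/(8*x)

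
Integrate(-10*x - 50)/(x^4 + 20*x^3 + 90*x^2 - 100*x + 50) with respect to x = acot(x^2/5 + 2*x - 1) + C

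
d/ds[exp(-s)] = -exp(-s)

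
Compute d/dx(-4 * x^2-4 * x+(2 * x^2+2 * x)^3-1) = 48*x^5 + 120*x^4 + 96*x^3 + 24*x^2 - 8*x - 4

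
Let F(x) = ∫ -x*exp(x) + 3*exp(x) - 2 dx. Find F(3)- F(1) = -3*E - 4 + exp(3)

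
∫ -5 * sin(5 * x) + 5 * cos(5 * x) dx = sqrt(2)*sin(5*x + pi/4) + C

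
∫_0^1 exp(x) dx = -1 + E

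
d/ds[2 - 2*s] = -2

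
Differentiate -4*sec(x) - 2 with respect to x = -4*tan(x)*sec(x)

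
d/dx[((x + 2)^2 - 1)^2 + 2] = 4*x^3 + 24*x^2 + 44*x + 24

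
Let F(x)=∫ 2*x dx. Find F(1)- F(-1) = 0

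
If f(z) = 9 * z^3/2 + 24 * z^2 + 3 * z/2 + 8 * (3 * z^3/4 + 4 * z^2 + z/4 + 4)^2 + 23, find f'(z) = 27*z^5 + 240*z^4 + 524*z^3 + 411*z^2/2 + 561*z + 35/2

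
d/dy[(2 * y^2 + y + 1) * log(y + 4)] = (4*y^2*log(y + 4) + 2*y^2 + 17*y*log(y + 4) + y + 4*log(y + 4) + 1)/(y + 4)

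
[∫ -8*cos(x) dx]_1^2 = -8*sin(2) + 8*sin(1)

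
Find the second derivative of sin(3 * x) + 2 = -9*sin(3*x)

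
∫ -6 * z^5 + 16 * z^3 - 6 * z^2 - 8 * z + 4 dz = -z^6 + 4*z^4 - 2*z^3 - 4*z^2 + 4*z + C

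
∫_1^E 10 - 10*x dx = -5*exp(2) - 5 + 10*E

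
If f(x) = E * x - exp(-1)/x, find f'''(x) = 6*exp(-1)/x^4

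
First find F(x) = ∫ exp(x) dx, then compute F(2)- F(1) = -E + exp(2)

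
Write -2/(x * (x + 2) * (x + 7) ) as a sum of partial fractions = -2/(35*(x + 7)) + 1/(5*(x + 2)) - 1/(7*x)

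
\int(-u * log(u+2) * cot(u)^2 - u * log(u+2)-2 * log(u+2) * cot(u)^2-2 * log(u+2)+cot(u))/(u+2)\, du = log(u + 2)*cot(u) + C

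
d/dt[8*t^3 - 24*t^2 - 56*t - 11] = 24*t^2 - 48*t - 56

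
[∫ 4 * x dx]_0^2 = 8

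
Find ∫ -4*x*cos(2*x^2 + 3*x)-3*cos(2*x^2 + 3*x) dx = -sin(x*(2*x + 3)) + C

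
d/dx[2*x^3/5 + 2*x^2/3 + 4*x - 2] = 6*x^2/5 + 4*x/3 + 4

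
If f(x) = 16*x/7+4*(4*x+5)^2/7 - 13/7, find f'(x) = 128*x/7 + 176/7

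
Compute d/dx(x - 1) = 1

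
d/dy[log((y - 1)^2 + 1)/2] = (y - 1)/(y^2 - 2*y + 2)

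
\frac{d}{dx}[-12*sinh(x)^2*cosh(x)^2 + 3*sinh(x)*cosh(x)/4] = -6*sinh(4*x) + 3*cosh(2*x)/4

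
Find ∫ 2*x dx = x^2 + C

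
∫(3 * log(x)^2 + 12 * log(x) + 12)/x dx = (log(x) + 2)^3 + C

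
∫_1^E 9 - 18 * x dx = -9*exp(2) + 9*E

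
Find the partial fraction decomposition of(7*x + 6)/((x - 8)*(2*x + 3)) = 9/(19*(2*x + 3)) + 62/(19*(x - 8))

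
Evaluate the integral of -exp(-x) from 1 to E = -exp(-1) + exp(-E)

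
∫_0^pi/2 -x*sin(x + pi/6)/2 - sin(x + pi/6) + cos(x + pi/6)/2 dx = -sqrt(3)/2 - 1/2 - pi/8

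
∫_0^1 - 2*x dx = -1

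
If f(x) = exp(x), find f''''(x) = exp(x)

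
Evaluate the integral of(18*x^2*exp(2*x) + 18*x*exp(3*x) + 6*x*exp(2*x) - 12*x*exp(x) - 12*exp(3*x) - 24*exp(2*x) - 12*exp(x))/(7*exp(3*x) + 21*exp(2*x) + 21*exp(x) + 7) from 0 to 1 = -12*E/(7*(1 + E)) + 9*exp(2)/(7*(1 + E)^2)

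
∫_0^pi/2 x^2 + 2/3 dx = pi/3 + pi^3/24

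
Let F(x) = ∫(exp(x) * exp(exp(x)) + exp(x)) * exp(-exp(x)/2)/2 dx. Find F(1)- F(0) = -exp(1/2) - exp(-E/2) + exp(-1/2) + exp(E/2)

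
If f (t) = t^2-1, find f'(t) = 2*t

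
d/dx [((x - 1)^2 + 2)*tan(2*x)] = 2*x^2/cos(2*x)^2 + 2*x*tan(2*x) - 4*x/cos(2*x)^2 - 2*tan(2*x) + 6/cos(2*x)^2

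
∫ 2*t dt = t^2 + C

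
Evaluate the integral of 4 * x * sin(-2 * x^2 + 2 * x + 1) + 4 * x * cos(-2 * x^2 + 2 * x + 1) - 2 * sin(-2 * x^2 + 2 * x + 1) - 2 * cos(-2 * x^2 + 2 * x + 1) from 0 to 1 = 0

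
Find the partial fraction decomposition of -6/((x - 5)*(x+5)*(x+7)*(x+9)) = 3/(56*(x + 9)) - 1/(8*(x + 7)) + 3/(40*(x + 5)) - 1/(280*(x - 5))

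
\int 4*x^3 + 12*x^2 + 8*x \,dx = x^4 + 4*x^3 + 4*x^2 + C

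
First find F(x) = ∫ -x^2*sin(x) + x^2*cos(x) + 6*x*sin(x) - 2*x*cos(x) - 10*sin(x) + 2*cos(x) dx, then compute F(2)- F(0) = -6 + 2*cos(2) + 2*sin(2)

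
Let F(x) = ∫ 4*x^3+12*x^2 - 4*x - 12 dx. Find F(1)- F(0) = -9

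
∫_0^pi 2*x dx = pi^2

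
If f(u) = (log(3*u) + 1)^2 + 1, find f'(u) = (2*log(u) + 2 + 2*log(3))/u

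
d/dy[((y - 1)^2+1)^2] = 4*y^3 - 12*y^2 + 16*y - 8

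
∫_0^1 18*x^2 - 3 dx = 3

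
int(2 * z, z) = z^2 + C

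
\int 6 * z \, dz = 3*z^2 + C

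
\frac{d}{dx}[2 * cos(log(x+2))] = -2*sin(log(x + 2))/(x + 2)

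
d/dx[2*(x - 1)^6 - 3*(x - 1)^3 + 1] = 12*x^5 - 60*x^4 + 120*x^3 - 129*x^2 + 78*x - 21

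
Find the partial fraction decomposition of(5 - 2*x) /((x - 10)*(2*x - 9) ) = 8/(11*(2*x - 9)) - 15/(11*(x - 10))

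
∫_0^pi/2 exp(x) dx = -1 + exp(pi/2)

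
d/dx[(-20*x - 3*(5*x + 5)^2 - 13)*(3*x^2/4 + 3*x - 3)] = -225*x^3 - 2115*x^2/2 - 702*x + 246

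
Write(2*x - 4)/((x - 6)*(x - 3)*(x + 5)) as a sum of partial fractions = -7/(44*(x + 5)) - 1/(12*(x - 3)) + 8/(33*(x - 6))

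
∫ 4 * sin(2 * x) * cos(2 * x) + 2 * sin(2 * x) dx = 2*(cos(2*x) + 2)*sin(x)^2 + C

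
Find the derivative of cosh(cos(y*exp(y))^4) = -4*(y + 1)*exp(y)*sin(y*exp(y))*cos(y*exp(y))^3*sinh(sin(y*exp(y))^4 - 2*sin(y*exp(y))^2 + 1)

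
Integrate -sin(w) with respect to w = cos(w) + C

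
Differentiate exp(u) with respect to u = exp(u)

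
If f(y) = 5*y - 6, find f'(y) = 5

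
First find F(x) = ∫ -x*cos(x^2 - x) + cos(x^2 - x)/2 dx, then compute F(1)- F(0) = 0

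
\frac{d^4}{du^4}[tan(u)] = 24*tan(u)^5 + 40*tan(u)^3 + 16*tan(u)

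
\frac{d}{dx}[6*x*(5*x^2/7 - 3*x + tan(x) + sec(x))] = 90*x^2/7 + 6*x*tan(x)^2 + 6*x*tan(x)*sec(x) - 30*x + 6*tan(x) + 6*sec(x)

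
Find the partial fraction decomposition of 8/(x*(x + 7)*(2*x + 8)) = 4/(21*(x + 7)) - 1/(3*(x + 4)) + 1/(7*x)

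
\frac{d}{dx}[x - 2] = 1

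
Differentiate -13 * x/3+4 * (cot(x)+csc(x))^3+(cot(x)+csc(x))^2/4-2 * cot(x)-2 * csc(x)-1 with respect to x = -13/3 + 1/(2*sin(x)) + 14*cos(x)/sin(x)^2 + 38/sin(x)^2 - cos(x)/sin(x)^3 - 1/sin(x)^3 - 48*cos(x)/sin(x)^4 - 48/sin(x)^4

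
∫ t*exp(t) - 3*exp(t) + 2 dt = (t - 4)*(exp(t) + 2) + C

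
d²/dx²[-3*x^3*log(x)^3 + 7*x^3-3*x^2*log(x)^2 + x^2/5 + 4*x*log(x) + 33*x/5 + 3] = (-90*x^2*log(x)^3 - 225*x^2*log(x)^2 - 90*x^2*log(x) + 210*x^2 - 30*x*log(x)^2 - 90*x*log(x) - 28*x + 20)/(5*x)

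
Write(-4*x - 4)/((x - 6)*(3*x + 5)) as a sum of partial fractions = -8/(23*(3*x + 5)) - 28/(23*(x - 6))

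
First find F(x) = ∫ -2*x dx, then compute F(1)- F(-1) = 0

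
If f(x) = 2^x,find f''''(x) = 2^x*log(2)^4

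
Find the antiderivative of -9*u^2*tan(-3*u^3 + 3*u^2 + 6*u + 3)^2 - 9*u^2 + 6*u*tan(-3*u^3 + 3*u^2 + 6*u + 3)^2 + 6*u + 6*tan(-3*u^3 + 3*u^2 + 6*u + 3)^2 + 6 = tan(-3*u^3 + 3*u^2 + 6*u + 3) + C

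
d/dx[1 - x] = -1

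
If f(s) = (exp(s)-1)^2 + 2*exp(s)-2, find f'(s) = 2*exp(2*s)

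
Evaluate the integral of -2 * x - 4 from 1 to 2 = -7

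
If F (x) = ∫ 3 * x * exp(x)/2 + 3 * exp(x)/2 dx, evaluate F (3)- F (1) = -3*E/2 + 9*exp(3)/2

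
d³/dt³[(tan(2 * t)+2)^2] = 192*tan(2*t)^5 + 192*tan(2*t)^4 + 320*tan(2*t)^3 + 256*tan(2*t)^2 + 128*tan(2*t) + 64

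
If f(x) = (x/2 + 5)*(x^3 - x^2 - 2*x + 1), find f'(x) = 2*x^3 + 27*x^2/2 - 12*x - 19/2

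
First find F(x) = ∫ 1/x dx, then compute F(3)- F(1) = log(3)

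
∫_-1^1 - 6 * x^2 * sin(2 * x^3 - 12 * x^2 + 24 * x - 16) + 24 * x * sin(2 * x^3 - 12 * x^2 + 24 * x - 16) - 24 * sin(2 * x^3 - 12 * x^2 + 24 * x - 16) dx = cos(2) - cos(54)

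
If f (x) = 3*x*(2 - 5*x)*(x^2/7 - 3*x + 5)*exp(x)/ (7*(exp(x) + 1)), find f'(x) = (-15*x^4*exp(x) - 60*x^3*exp(2*x) + 261*x^3*exp(x) + 963*x^2*exp(2*x) + 312*x^2*exp(x) - 1302*x*exp(2*x) - 1092*x*exp(x) + 210*exp(2*x) + 210*exp(x))/(49*exp(2*x) + 98*exp(x) + 49)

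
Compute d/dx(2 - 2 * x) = -2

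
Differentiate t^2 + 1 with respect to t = 2*t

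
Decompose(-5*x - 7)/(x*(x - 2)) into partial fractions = -17/(2*(x - 2)) + 7/(2*x)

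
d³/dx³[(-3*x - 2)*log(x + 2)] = (3*x + 14)/(x^3 + 6*x^2 + 12*x + 8)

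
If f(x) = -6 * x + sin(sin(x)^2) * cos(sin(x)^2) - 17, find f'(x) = sin(2*x - cos(2*x) + 1)/2 + sin(2*x + cos(2*x) - 1)/2 - 6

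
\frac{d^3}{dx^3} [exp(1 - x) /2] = -exp(1 - x)/2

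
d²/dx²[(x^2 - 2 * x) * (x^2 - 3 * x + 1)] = 12*x^2 - 30*x + 14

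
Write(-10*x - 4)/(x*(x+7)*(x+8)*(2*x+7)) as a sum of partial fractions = -248/(441*(2*x + 7)) - 19/(18*(x + 8)) + 66/(49*(x + 7)) - 1/(98*x)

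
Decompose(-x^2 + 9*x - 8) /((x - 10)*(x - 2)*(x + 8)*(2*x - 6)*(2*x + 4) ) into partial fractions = -1/(330*(x + 8)) + 1/(192*(x + 2)) + 3/(640*(x - 2)) - 1/(154*(x - 3)) - 1/(2688*(x - 10))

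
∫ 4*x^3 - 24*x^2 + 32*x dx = x^4 - 8*x^3 + 16*x^2 + C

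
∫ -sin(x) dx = cos(x) + C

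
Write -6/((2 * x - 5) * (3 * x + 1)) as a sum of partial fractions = 18/(17*(3*x + 1)) - 12/(17*(2*x - 5))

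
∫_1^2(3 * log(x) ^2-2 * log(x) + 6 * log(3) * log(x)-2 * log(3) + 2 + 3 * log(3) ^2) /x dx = -log(6)^2 - 2*log(3) - log(3)^3 + log(3)^2 + 2*log(6) + log(6)^3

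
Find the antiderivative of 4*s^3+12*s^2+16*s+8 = s^4 + 4*s^3 + 8*s^2 + 8*s + C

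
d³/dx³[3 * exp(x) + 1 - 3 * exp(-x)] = (3*exp(2*x) + 3)*exp(-x)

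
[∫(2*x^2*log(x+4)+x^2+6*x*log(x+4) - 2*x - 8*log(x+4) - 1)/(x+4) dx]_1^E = (-2 + (-1 + E)^2)*log(E + 4) + 2*log(5)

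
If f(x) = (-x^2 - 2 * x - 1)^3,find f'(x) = -6*x^5 - 30*x^4 - 60*x^3 - 60*x^2 - 30*x - 6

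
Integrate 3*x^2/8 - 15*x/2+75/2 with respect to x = x^3/8 - 15*x^2/4 + 75*x/2 + C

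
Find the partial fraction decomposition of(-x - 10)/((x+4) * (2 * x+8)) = -1/(2*(x + 4)) - 3/(x + 4)^2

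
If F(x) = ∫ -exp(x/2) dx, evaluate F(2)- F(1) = -2*E + 2*exp(1/2)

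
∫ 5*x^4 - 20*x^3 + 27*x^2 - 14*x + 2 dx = x^5 - 5*x^4 + 9*x^3 - 7*x^2 + 2*x + C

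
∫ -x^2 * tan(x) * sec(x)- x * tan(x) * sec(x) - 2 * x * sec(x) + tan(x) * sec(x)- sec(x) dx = (-x^2 - x + 1)*sec(x) + C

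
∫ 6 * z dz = 3*z^2 + C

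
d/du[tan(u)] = cos(u)^(-2)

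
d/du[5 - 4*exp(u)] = -4*exp(u)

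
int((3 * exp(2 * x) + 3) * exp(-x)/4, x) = 3*sinh(x)/2 + C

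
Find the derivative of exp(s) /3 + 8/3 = exp(s)/3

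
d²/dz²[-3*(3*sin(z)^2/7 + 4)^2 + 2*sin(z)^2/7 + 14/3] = 432*sin(z)^4/49 + 1636*sin(z)^2/49 - 20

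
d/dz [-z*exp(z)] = -z*exp(z) - exp(z)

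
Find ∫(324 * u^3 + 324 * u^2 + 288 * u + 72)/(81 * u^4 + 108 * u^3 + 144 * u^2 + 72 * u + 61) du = log(9*(3*u^2 + 2*u + 2)^2/25 + 1) + C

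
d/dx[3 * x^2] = 6*x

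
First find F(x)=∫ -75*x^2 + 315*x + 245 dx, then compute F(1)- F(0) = 755/2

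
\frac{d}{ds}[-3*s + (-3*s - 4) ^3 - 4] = -81*s^2 - 216*s - 147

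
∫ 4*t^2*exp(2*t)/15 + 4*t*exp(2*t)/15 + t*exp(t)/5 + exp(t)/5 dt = t*(2*t*exp(t) + 3)*exp(t)/15 + C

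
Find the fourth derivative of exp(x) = exp(x)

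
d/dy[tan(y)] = cos(y)^(-2)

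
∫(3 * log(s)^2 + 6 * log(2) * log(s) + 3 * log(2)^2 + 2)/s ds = (log(2*s)^2 + 2)*log(2*s) + C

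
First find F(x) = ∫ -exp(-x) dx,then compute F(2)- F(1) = -exp(-1) + exp(-2)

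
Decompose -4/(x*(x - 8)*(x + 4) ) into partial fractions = -1/(12*(x + 4)) - 1/(24*(x - 8)) + 1/(8*x)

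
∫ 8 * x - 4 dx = 4*x^2 - 4*x + C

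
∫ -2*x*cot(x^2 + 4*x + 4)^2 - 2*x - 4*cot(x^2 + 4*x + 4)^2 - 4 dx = cot((x + 2)^2) + C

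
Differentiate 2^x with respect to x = 2^x*log(2)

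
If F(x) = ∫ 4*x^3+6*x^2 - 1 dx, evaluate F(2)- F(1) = 28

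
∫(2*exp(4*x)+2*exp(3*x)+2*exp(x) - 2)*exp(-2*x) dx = ((exp(x) + 1)*exp(x) - 1)^2*exp(-2*x) + C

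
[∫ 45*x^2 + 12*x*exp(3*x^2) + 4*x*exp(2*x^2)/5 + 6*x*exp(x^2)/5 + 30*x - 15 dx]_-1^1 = 0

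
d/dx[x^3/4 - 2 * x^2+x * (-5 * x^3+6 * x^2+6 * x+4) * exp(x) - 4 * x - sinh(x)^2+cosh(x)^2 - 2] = -5*x^4*exp(x) - 14*x^3*exp(x) + 24*x^2*exp(x) + 3*x^2/4 + 16*x*exp(x) - 4*x + 4*exp(x) - 4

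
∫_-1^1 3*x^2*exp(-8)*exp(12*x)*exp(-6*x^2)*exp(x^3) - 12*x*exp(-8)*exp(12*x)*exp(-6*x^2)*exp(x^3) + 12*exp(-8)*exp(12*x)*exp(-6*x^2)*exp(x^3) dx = -exp(-27) + exp(-1)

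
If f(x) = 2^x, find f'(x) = 2^x*log(2)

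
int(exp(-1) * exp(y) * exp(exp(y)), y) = exp(exp(y) - 1) + C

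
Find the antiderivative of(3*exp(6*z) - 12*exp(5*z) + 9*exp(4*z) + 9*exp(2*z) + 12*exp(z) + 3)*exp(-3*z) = ((exp(z) - 2)*exp(z) - 1)^3*exp(-3*z) + C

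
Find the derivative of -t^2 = -2*t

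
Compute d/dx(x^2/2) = x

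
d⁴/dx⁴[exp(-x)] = exp(-x)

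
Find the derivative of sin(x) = cos(x)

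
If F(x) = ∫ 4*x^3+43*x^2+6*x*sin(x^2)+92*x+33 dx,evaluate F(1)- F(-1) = 284/3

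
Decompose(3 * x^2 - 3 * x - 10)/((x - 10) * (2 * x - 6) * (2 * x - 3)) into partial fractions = -31/(102*(2*x - 3)) - 4/(21*(x - 3)) + 130/(119*(x - 10))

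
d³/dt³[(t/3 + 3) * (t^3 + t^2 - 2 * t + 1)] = 8*t + 20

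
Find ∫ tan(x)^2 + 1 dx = tan(x) + C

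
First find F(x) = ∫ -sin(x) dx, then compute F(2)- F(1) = -cos(1) + cos(2)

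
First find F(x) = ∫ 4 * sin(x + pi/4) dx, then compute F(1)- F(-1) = 4*sqrt(2)*sin(1)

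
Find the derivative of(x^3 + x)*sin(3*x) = 3*x^3*cos(3*x) + 3*x^2*sin(3*x) + 3*x*cos(3*x) + sin(3*x)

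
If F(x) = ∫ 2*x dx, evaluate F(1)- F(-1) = 0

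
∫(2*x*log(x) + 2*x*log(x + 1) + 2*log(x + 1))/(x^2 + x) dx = 2*log(x)*log(x + 1) + C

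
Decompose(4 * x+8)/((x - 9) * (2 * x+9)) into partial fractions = 20/(27*(2*x + 9)) + 44/(27*(x - 9))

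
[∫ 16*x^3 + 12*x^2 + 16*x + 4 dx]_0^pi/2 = 4 + (-2*pi - 4)*(-pi^3/8 - pi + 1)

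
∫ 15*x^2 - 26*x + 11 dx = 5*x^3 - 13*x^2 + 11*x + C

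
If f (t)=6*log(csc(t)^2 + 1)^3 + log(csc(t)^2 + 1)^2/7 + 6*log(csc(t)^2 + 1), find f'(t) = -4*(9*log(2 + tan(t)^(-2))^2 + log(2 + tan(t)^(-2))/7 + 3)/(sin(t)^3/cos(t) + tan(t))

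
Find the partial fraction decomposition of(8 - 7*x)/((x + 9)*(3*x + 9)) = -71/(18*(x + 9)) + 29/(18*(x + 3))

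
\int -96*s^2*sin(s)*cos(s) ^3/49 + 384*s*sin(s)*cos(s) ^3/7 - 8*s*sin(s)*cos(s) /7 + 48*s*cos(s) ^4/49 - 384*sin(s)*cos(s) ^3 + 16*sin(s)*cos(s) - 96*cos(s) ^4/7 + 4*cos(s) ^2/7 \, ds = 4*(s - 14)*(6*(s - 14)*cos(s)^2 + 7)*cos(s)^2/49 + C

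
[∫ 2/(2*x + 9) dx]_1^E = -log(11) + log(2*E + 9)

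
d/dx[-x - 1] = -1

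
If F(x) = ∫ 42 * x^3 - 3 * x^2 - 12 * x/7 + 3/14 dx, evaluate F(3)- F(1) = 5653/7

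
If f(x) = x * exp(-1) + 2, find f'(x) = exp(-1)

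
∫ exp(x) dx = exp(x) + C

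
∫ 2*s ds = s^2 + C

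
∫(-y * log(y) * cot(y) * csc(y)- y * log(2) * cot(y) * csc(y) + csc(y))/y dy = log(2*y)*csc(y) + C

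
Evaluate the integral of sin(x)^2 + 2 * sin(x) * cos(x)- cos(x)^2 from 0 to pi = 0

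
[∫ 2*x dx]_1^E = -1 + exp(2)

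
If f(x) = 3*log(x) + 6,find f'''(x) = 6/x^3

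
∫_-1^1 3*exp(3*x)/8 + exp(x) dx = -exp(-1) - exp(-3)/8 + exp(3)/8 + E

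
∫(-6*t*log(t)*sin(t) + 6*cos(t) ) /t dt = 6*log(t)*cos(t) + C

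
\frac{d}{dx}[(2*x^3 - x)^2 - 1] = 24*x^5 - 16*x^3 + 2*x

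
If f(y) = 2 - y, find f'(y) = -1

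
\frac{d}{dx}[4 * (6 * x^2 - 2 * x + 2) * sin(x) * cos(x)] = 24*x^2*cos(2*x) + 24*x*sin(2*x) - 8*x*cos(2*x) - 4*sin(2*x) + 8*cos(2*x)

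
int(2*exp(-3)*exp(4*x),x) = exp(4*x - 3)/2 + C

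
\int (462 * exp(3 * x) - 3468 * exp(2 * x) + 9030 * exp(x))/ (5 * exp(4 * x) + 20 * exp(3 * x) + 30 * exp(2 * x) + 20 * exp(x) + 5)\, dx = (71*exp(3*x) - 249*exp(2*x) + 1485*exp(x) - 2515)/(5*(exp(3*x) + 3*exp(2*x) + 3*exp(x) + 1)) + C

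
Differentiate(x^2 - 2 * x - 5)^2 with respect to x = 4*x^3 - 12*x^2 - 12*x + 20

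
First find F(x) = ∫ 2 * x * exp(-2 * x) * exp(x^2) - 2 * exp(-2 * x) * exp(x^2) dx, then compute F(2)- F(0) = 0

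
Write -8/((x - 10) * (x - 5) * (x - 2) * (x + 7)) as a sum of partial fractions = 2/(459*(x + 7)) - 1/(27*(x - 2)) + 2/(45*(x - 5)) - 1/(85*(x - 10))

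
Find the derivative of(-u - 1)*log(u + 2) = (-u*log(u + 2) - u - 2*log(u + 2) - 1)/(u + 2)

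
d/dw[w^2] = 2*w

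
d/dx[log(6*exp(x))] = 1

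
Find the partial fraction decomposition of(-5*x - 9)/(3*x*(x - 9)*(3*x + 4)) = -7/(124*(3*x + 4)) - 2/(31*(x - 9)) + 1/(12*x)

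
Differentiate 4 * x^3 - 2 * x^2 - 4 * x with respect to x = 12*x^2 - 4*x - 4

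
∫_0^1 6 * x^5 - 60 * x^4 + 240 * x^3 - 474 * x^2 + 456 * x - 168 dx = -49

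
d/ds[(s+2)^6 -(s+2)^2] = 6*s^5 + 60*s^4 + 240*s^3 + 480*s^2 + 478*s + 188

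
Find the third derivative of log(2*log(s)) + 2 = (2*log(s)^2 + 3*log(s) + 2)/(s^3*log(s)^3)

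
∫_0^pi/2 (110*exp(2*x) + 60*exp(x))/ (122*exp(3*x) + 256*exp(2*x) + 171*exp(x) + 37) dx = -log(293/4) + log(1 + (5*exp(pi/2)/(1 + exp(pi/2)) + 6)^2)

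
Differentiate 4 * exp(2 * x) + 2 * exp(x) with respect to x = 8*exp(2*x) + 2*exp(x)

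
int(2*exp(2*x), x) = exp(2*x) + C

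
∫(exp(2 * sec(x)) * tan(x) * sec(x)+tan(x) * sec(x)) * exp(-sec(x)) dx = 2*sinh(1/cos(x)) + C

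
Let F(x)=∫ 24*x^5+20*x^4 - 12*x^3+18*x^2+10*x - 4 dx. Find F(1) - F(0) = 12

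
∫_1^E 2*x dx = -1 + exp(2)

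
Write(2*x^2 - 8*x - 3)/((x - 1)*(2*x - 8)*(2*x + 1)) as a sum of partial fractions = 1/(9*(2*x + 1)) + 1/(2*(x - 1)) - 1/(18*(x - 4))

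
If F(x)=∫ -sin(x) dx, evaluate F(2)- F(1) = -cos(1) + cos(2)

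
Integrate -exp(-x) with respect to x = exp(-x) + C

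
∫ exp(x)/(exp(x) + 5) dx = log(exp(x) + 5) + C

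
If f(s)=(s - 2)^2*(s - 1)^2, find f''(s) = 12*s^2 - 36*s + 26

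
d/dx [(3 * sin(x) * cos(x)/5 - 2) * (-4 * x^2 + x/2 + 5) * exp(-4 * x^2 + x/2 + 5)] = (48*x^3*sin(2*x)/5 - 64*x^3 - 9*x^2*sin(2*x)/5 - 12*x^2*cos(2*x)/5 + 12*x^2 - 573*x*sin(2*x)/40 + 3*x*cos(2*x)/10 + 191*x/2 + 9*sin(2*x)/10 + 3*cos(2*x) - 6)*exp(5)*exp(x/2)*exp(-4*x^2)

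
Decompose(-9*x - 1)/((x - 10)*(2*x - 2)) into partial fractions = 5/(9*(x - 1)) - 91/(18*(x - 10))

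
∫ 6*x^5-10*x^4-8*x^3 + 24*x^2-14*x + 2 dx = x^6 - 2*x^5 - 2*x^4 + 8*x^3 - 7*x^2 + 2*x + C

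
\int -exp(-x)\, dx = exp(-x) + C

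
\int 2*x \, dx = x^2 + C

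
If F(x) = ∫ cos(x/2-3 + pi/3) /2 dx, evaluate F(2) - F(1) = cos(pi/6 + 2) - cos(pi/6 + 5/2)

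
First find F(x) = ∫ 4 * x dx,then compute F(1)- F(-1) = 0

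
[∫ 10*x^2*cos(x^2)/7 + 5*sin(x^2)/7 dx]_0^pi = 5*pi*sin(pi^2)/7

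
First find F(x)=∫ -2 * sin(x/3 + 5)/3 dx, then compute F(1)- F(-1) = -2*cos(14/3) + 2*cos(16/3)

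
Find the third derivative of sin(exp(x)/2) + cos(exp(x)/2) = sqrt(2)*(-exp(2*x)*cos((2*exp(x) + pi)/4) - 6*exp(x)*sin((2*exp(x) + pi)/4) + 4*cos((2*exp(x) + pi)/4))*exp(x)/8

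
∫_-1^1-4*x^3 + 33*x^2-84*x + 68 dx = 158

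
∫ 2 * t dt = t^2 + C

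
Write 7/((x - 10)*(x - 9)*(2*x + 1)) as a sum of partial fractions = 4/(57*(2*x + 1)) - 7/(19*(x - 9)) + 1/(3*(x - 10))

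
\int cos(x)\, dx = sin(x) + C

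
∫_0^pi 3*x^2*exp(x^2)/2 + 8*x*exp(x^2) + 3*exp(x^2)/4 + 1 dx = -4 + pi + (3*pi/4 + 4)*exp(pi^2)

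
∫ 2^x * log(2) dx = 2^x + C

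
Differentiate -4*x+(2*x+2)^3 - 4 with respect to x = 24*x^2 + 48*x + 20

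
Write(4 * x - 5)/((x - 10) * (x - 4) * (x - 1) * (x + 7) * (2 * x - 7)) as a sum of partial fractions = 48/(455*(2*x - 7)) - 1/(952*(x + 7)) + 1/(1080*(x - 1)) - 1/(18*(x - 4)) + 35/(11934*(x - 10))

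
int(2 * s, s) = s^2 + C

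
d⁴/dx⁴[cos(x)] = cos(x)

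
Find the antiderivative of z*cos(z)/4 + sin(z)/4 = z*sin(z)/4 + C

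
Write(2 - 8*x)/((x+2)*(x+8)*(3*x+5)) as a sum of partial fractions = 138/(19*(3*x + 5)) + 11/(19*(x + 8)) - 3/(x + 2)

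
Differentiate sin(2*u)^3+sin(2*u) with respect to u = 6*sin(2*u)^2*cos(2*u) + 2*cos(2*u)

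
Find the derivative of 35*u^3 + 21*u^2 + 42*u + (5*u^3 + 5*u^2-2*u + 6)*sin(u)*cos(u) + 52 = 5*u^3*cos(2*u) + 15*u^2*sin(2*u)/2 + 5*u^2*cos(2*u) + 105*u^2 + 5*u*sin(2*u) - 2*u*cos(2*u) + 42*u - sin(2*u) + 6*cos(2*u) + 42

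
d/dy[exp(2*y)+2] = 2*exp(2*y)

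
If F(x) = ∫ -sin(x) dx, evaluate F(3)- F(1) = cos(3) - cos(1)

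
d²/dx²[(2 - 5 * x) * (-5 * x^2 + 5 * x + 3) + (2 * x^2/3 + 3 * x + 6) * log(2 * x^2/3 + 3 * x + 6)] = (900*x^3 + 8*x^2*log(2*x^2/3 + 3*x + 6) + 3654*x^2 + 36*x*log(2*x^2/3 + 3*x + 6) + 6318*x + 72*log(2*x^2/3 + 3*x + 6) - 3627)/(6*x^2 + 27*x + 54)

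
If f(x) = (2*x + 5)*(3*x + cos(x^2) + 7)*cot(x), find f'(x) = -4*x^2*sin(x^2)/tan(x) - 6*x^2/sin(x)^2 - 10*x*sin(x^2)/tan(x) + 12*x/tan(x) - 2*x*cos(x^2)/sin(x)^2 - 29*x/sin(x)^2 + 2*cos(x^2)/tan(x) + 29/tan(x) - 5*cos(x^2)/sin(x)^2 - 35/sin(x)^2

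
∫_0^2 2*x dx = 4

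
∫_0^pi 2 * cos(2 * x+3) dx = 0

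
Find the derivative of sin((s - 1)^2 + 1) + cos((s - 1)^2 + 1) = -2*s*sin(s^2 - 2*s + 2) + 2*s*cos(s^2 - 2*s + 2) + 2*sin(s^2 - 2*s + 2) - 2*cos(s^2 - 2*s + 2)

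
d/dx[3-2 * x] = -2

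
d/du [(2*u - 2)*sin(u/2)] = u*cos(u/2) + 2*sin(u/2) - cos(u/2)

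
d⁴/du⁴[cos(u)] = cos(u)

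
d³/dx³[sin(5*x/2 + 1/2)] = -125*cos((5*x + 1)/2)/8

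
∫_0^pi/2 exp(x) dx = -1 + exp(pi/2)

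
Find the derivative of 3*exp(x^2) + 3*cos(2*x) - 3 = 6*x*exp(x^2) - 6*sin(2*x)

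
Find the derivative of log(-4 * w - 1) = 4/(4*w + 1)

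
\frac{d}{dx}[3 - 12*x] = -12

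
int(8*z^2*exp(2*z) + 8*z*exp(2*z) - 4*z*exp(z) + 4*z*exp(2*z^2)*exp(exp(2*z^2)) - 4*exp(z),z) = 4*z^2*exp(2*z) - 4*z*exp(z) + exp(exp(2*z^2)) + C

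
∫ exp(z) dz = exp(z) + C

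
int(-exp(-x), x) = exp(-x) + C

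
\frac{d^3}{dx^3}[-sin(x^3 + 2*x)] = 27*x^6*cos(x^3 + 2*x) + 54*x^4*cos(x^3 + 2*x) + 54*x^3*sin(x^3 + 2*x) + 36*x^2*cos(x^3 + 2*x) + 36*x*sin(x^3 + 2*x) + 2*cos(x^3 + 2*x)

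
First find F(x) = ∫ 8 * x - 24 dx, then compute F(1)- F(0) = -20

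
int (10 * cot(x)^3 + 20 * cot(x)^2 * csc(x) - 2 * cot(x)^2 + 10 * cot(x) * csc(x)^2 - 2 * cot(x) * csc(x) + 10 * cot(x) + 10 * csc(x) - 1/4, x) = 7*x/4 - 5*(cot(x) + csc(x))^2 + 2*cot(x) + 2*csc(x) + C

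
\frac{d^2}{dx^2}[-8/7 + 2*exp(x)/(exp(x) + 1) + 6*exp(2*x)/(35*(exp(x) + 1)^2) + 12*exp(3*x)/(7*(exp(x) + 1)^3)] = (-262*exp(4*x) + 482*exp(3*x) + 94*exp(2*x) + 70*exp(x))/(35*exp(5*x) + 175*exp(4*x) + 350*exp(3*x) + 350*exp(2*x) + 175*exp(x) + 35)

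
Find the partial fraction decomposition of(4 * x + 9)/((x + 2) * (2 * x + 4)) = 2/(x + 2) + 1/(2*(x + 2)^2)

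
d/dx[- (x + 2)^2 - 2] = -2*x - 4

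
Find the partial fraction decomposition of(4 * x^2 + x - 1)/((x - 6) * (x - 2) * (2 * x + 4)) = 13/(64*(x + 2)) - 17/(32*(x - 2)) + 149/(64*(x - 6))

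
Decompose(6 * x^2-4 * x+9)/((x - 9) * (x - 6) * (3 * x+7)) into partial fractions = 27/(50*(3*x + 7)) - 67/(25*(x - 6)) + 9/(2*(x - 9))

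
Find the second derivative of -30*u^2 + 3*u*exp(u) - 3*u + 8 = 3*u*exp(u) + 6*exp(u) - 60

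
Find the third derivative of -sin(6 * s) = 216*cos(6*s)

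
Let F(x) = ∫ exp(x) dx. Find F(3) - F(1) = -E + exp(3)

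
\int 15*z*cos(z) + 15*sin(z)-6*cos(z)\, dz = (15*z - 6)*sin(z) + C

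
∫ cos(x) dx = sin(x) + C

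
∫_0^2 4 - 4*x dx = 0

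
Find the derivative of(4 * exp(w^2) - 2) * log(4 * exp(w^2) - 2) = 8*w*exp(w^2)*log(2*exp(w^2) - 1) + 8*w*exp(w^2)*log(2) + 8*w*exp(w^2)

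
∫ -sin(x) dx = cos(x) + C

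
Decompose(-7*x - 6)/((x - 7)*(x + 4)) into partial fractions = -2/(x + 4) - 5/(x - 7)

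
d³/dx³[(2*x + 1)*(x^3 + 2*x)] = 48*x + 6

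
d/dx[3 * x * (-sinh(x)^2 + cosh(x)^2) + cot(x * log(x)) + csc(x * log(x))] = -log(x)*cos(x*log(x))/sin(x*log(x))^2 - log(x)/sin(x*log(x))^2 + 3 - cos(x*log(x))/sin(x*log(x))^2 - 1/sin(x*log(x))^2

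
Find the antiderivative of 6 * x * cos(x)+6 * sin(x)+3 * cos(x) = (6*x + 3)*sin(x) + C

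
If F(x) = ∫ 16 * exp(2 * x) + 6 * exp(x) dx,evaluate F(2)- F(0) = -14 + 6*exp(2) + 8*exp(4)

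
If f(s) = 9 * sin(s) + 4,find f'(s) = 9*cos(s)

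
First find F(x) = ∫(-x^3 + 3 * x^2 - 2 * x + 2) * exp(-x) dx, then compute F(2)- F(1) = -3*exp(-1) + 12*exp(-2)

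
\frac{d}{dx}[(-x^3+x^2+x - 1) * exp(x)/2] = -x^3*exp(x)/2 - x^2*exp(x) + 3*x*exp(x)/2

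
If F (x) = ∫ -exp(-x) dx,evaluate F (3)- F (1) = -exp(-1) + exp(-3)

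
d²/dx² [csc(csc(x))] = (-cos(x)^2*cos(1/sin(x)) - cos(1/sin(x)) + cos(x)^2*cos(1/sin(x))^2/(sin(x)*sin(1/sin(x))) + cos(x)^2/(sin(x)*sin(1/sin(x))))/(sin(x)^3*sin(1/sin(x))^2)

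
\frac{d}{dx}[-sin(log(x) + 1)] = -cos(log(x) + 1)/x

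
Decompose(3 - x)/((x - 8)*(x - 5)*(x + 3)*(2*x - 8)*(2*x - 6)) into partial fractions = 1/(2464*(x + 3)) - 1/(112*(x - 4)) + 1/(96*(x - 5)) - 1/(528*(x - 8))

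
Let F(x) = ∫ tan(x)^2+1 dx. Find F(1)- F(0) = tan(1)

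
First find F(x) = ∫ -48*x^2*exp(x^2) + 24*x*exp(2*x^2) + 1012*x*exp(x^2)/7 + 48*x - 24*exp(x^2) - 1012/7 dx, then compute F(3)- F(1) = -6*(E + 4)^2 - 8/7 - 2*E/7 + 2*exp(9)/7 + 6*exp(18)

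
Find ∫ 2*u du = u^2 + C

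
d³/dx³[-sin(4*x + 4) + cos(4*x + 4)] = 64*sin(4*x + 4) + 64*cos(4*x + 4)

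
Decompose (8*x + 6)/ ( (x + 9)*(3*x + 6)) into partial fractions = 22/(7*(x + 9)) - 10/(21*(x + 2))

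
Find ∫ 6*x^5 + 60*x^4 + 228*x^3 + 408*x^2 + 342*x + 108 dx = x^6 + 12*x^5 + 57*x^4 + 136*x^3 + 171*x^2 + 108*x + C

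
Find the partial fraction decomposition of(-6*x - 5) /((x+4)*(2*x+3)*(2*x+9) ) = 22/(3*(2*x + 9)) + 4/(15*(2*x + 3)) - 19/(5*(x + 4))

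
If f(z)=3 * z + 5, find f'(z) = 3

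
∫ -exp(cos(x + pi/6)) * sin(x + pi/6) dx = exp(cos(x + pi/6)) + C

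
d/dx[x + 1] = 1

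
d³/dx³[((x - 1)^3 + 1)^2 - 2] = 120*x^3 - 360*x^2 + 360*x - 108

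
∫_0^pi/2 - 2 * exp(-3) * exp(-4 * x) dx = -exp(-3)/2 + exp(-2*pi - 3)/2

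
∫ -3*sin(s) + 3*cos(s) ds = 3*sqrt(2)*sin(s + pi/4) + C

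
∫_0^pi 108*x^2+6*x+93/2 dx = 3*pi^2 + 93*pi/2 + 36*pi^3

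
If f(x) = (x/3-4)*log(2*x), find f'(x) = (x*log(x) + x*log(2) + x - 12)/(3*x)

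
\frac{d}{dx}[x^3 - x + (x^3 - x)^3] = 9*x^8 - 21*x^6 + 15*x^4 - 1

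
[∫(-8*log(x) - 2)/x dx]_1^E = -6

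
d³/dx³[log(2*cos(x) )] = -2*sin(x)/cos(x)^3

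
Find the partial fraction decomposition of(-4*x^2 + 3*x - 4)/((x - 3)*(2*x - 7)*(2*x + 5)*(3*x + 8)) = 1092/(629*(3*x + 8)) - 73/(66*(2*x + 5)) - 85/(222*(2*x - 7)) + 31/(187*(x - 3))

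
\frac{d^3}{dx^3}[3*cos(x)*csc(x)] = -6 - 24/tan(x)^2 - 18/tan(x)^4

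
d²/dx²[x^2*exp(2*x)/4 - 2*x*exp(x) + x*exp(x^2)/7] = 4*x^3*exp(x^2)/7 + x^2*exp(2*x) + 2*x*exp(2*x) - 2*x*exp(x) + 6*x*exp(x^2)/7 + exp(2*x)/2 - 4*exp(x)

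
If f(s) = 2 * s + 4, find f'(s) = 2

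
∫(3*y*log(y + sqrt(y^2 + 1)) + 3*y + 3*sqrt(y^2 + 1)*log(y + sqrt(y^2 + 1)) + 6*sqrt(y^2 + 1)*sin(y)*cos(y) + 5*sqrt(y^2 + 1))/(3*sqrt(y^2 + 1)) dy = 2*y/3 + (y + sqrt(y^2 + 1))*log(y + sqrt(y^2 + 1)) + sin(y)^2 + C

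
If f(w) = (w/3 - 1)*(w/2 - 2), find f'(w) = w/3 - 7/6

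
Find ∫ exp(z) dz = exp(z) + C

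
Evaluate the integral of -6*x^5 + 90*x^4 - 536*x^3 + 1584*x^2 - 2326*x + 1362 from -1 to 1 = 3816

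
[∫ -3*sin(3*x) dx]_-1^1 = 0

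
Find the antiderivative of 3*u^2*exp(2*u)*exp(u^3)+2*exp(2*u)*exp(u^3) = exp(u*(u^2 + 2)) + C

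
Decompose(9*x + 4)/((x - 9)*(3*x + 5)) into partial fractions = 33/(32*(3*x + 5)) + 85/(32*(x - 9))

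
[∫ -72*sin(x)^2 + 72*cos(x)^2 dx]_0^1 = 36*sin(2)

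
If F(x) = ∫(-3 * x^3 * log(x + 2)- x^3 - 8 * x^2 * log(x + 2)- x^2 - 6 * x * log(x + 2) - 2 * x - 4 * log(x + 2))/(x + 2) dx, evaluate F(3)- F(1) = -42*log(5) + 4*log(3)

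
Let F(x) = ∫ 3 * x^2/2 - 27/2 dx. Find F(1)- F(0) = -13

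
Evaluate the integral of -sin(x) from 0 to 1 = -1 + cos(1)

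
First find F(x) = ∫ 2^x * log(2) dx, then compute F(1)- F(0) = 1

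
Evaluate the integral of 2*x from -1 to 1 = 0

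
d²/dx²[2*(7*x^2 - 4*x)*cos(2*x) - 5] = -56*x^2*cos(2*x) - 112*x*sin(2*x) + 32*x*cos(2*x) + 32*sin(2*x) + 28*cos(2*x)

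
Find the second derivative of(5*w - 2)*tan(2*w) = 4*(10*w*sin(2*w)/cos(2*w) - 4*sin(2*w)/cos(2*w) + 5)/cos(2*w)^2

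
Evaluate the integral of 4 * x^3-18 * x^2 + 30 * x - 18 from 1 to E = -1 + (-exp(2) - 3 + 3*E)^2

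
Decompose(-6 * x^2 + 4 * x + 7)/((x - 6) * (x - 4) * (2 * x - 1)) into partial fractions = 30/(77*(2*x - 1)) + 73/(14*(x - 4)) - 185/(22*(x - 6))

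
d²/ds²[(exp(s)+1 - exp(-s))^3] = (9*exp(6*s) + 12*exp(5*s) + 12*exp(s) - 9)*exp(-3*s)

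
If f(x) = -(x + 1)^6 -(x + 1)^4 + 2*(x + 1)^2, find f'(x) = -6*x^5 - 30*x^4 - 64*x^3 - 72*x^2 - 38*x - 6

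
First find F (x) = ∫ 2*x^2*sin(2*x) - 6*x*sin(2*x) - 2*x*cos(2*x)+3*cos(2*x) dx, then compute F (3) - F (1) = -2*cos(2)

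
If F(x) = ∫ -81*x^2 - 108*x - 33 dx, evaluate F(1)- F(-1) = -120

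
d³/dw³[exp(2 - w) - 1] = -exp(2 - w)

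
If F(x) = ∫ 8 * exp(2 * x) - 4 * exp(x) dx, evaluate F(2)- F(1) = -(-1 + 2*E)^2 + (-1 + 2*exp(2))^2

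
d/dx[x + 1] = 1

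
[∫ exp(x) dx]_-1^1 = E - exp(-1)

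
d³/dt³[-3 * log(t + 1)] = -6/(t^3 + 3*t^2 + 3*t + 1)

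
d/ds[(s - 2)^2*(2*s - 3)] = 6*s^2 - 22*s + 20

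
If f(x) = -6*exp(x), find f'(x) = -6*exp(x)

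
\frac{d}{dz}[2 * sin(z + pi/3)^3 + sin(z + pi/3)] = 6*sin(z + pi/3)^2*cos(z + pi/3) + cos(z + pi/3)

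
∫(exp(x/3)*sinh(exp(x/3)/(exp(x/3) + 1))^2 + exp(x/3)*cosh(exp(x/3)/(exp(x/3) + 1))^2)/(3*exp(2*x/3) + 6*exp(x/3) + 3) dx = sinh(2*exp(x/3)/(exp(x/3) + 1))/2 + C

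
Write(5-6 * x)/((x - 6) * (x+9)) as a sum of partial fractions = -59/(15*(x + 9)) - 31/(15*(x - 6))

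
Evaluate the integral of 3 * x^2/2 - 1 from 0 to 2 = 2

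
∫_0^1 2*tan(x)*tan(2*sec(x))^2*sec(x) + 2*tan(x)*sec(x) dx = tan(2*sec(1)) - tan(2)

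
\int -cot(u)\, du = log(2*csc(u)) + C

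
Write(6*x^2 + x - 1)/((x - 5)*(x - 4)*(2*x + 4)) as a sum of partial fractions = 1/(4*(x + 2)) - 33/(4*(x - 4)) + 11/(x - 5)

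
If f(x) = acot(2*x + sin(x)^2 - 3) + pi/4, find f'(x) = -(sin(2*x) + 2)/(4*x^2 + 4*x*sin(x)^2 - 12*x + sin(x)^4 - 6*sin(x)^2 + 10)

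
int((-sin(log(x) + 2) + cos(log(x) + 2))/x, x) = sqrt(2)*sin(log(x) + pi/4 + 2) + C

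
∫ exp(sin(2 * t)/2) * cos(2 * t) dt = exp(sin(2*t)/2) + C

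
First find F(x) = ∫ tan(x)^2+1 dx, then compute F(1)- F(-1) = 2*tan(1)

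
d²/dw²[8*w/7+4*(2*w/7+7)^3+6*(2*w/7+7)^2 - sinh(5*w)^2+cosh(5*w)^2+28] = 192*w/343 + 720/49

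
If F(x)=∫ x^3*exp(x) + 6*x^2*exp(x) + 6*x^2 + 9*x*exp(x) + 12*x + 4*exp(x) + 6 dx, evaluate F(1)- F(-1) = 16 + 8*E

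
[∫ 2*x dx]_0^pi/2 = pi^2/4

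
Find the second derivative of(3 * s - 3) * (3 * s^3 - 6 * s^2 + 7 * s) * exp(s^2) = 36*s^6*exp(s^2) - 108*s^5*exp(s^2) + 318*s^4*exp(s^2) - 462*s^3*exp(s^2) + 498*s^2*exp(s^2) - 288*s*exp(s^2) + 78*exp(s^2)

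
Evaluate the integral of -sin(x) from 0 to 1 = -1 + cos(1)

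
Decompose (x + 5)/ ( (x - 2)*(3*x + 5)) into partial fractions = -10/(11*(3*x + 5)) + 7/(11*(x - 2))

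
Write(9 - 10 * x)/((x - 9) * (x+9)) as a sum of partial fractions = -11/(2*(x + 9)) - 9/(2*(x - 9))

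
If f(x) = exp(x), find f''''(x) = exp(x)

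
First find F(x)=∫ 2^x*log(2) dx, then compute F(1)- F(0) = 1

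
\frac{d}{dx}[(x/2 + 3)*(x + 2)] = x + 4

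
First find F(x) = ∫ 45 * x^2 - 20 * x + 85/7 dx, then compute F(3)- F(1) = 2340/7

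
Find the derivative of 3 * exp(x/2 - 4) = 3*exp(x/2 - 4)/2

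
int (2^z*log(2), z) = 2^z + C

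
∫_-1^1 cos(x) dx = 2*sin(1)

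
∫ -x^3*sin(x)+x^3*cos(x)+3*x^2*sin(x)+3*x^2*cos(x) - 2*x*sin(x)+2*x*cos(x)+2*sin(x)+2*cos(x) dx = sqrt(2)*x*(x^2 + 2)*sin(x + pi/4) + C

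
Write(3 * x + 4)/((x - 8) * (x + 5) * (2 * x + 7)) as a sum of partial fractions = 26/(69*(2*x + 7)) - 11/(39*(x + 5)) + 28/(299*(x - 8))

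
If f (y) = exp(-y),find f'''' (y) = exp(-y)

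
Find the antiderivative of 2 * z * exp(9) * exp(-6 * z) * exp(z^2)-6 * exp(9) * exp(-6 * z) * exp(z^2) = exp((z - 3)^2) + C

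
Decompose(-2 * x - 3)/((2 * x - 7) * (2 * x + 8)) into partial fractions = -2/(3*(2*x - 7)) - 1/(6*(x + 4))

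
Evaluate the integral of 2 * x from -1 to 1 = 0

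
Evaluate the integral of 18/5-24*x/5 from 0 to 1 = 6/5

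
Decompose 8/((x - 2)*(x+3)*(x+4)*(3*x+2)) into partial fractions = -27/(70*(3*x + 2)) - 2/(15*(x + 4)) + 8/(35*(x + 3)) + 1/(30*(x - 2))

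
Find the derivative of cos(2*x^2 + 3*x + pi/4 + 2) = -4*x*sin(2*x^2 + 3*x + pi/4 + 2) - 3*sin(2*x^2 + 3*x + pi/4 + 2)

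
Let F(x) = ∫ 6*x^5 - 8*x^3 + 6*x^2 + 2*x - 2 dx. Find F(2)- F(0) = 48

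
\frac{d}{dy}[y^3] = 3*y^2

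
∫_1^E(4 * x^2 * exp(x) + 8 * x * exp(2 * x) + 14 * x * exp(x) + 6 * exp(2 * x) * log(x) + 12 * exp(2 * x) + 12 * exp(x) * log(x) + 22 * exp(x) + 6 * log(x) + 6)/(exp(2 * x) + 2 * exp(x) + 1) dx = -14*E/(1 + E) + 6*E + (4 + 6*E + 4*exp(2))*exp(E)/(1 + exp(E))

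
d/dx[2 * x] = 2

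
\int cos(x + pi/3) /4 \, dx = sin(x + pi/3)/4 + C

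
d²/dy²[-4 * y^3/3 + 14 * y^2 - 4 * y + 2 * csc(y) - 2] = -8*y + 28 - 2/sin(y) + 4/sin(y)^3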